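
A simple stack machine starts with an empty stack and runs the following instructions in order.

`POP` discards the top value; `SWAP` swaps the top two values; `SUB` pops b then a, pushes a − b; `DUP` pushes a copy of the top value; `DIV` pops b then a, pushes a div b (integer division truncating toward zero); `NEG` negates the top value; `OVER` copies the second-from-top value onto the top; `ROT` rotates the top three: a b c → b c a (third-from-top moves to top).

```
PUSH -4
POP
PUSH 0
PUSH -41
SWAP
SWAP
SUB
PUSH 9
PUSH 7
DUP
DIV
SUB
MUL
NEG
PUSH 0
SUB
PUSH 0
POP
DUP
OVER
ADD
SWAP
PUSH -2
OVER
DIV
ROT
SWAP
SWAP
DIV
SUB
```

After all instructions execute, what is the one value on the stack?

PUSH -4  : [-4]
POP      : []
PUSH 0   : [0]
PUSH -41 : [0, -41]
SWAP     : [-41, 0]
SWAP     : [0, -41]
SUB      : [41]
PUSH 9   : [41, 9]
PUSH 7   : [41, 9, 7]
DUP      : [41, 9, 7, 7]
DIV      : [41, 9, 1]
SUB      : [41, 8]
MUL      : [328]
NEG      : [-328]
PUSH 0   : [-328, 0]
SUB      : [-328]
PUSH 0   : [-328, 0]
POP      : [-328]
DUP      : [-328, -328]
OVER     : [-328, -328, -328]
ADD      : [-328, -656]
SWAP     : [-656, -328]
PUSH -2  : [-656, -328, -2]
OVER     : [-656, -328, -2, -328]
DIV      : [-656, -328, 0]
ROT      : [-328, 0, -656]
SWAP     : [-328, -656, 0]
SWAP     : [-328, 0, -656]
DIV      : [-328, 0]
SUB      : [-328]

-328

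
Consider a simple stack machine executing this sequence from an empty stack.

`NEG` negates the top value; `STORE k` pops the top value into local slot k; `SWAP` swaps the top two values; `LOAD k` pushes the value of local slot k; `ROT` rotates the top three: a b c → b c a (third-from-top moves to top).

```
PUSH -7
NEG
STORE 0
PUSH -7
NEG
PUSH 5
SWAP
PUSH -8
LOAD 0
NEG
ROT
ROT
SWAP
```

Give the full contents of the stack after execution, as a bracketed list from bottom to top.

PUSH -7 -> -7
NEG     -> 7
STORE 0 -> (empty)
PUSH -7 -> -7
NEG     -> 7
PUSH 5  -> 7 5
SWAP    -> 5 7
PUSH -8 -> 5 7 -8
LOAD 0  -> 5 7 -8 7
NEG     -> 5 7 -8 -7
ROT     -> 5 -8 -7 7
ROT     -> 5 -7 7 -8
SWAP    -> 5 -7 -8 7

[5, -7, -8, 7]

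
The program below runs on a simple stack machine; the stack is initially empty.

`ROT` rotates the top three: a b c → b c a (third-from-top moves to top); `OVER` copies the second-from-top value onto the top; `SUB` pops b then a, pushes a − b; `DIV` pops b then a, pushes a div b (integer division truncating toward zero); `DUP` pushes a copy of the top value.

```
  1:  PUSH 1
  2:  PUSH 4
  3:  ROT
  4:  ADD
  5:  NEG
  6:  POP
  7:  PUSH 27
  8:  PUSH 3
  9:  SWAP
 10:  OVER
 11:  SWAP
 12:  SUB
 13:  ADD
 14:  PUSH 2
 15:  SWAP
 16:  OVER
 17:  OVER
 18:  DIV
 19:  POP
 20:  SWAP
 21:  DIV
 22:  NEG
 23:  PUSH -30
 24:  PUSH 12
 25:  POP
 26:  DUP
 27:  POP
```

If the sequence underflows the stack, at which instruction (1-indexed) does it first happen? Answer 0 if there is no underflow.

PUSH 1  1
PUSH 4  1 4
ROT  — needs 3 operands, stack has 2 → underflow

3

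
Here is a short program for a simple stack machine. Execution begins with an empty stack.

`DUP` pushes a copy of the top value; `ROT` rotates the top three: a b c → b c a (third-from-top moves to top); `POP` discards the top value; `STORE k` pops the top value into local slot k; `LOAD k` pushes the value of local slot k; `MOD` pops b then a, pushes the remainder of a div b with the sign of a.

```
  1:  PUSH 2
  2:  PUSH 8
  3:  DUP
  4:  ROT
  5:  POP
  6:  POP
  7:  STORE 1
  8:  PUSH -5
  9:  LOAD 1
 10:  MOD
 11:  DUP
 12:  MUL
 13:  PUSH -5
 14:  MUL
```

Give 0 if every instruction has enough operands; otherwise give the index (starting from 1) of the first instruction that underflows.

0

PUSH 2  : [2]
PUSH 8  : [2, 8]
DUP     : [2, 8, 8]
ROT     : [8, 8, 2]
POP     : [8, 8]
POP     : [8]
STORE 1 : []
PUSH -5 : [-5]
LOAD 1  : [-5, 8]
MOD     : [-5]
DUP     : [-5, -5]
MUL     : [25]
PUSH -5 : [25, -5]
MUL     : [-125]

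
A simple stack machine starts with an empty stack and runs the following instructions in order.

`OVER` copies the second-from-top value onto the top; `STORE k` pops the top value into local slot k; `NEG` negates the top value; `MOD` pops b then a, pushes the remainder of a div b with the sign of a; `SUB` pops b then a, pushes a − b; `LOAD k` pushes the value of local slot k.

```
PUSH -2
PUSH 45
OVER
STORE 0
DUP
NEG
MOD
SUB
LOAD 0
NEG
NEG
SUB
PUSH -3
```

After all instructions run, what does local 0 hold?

-2

PUSH -2 -> [-2]
PUSH 45 -> [-2, 45]
OVER    -> [-2, 45, -2]
STORE 0 -> [-2, 45]
DUP     -> [-2, 45, 45]
NEG     -> [-2, 45, -45]
MOD     -> [-2, 0]
SUB     -> [-2]
LOAD 0  -> [-2, -2]
NEG     -> [-2, 2]
NEG     -> [-2, -2]
SUB     -> [0]
PUSH -3 -> [0, -3]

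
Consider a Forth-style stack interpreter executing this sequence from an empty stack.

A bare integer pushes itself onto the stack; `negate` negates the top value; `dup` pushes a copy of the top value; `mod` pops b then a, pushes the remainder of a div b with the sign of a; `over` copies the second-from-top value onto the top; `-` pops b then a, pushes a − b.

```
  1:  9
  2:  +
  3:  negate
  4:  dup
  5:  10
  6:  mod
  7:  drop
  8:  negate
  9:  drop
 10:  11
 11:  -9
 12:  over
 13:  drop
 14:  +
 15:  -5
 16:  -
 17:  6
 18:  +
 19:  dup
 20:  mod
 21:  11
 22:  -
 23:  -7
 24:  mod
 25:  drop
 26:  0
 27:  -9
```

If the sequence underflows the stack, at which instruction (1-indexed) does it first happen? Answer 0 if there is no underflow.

2

9 -> 9
+  — needs 2 operands, stack has 1 → underflow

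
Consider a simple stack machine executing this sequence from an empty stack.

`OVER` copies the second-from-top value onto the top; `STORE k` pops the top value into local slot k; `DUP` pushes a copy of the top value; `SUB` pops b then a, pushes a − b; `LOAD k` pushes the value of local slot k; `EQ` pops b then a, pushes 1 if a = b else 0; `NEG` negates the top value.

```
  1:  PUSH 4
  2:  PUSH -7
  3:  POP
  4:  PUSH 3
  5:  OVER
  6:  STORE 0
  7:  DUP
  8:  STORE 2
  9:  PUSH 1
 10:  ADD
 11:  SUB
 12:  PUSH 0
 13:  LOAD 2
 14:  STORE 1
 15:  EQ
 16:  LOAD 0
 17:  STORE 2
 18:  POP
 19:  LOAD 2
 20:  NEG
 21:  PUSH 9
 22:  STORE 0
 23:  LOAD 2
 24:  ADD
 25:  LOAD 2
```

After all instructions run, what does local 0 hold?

PUSH 4  → 4
PUSH -7 → 4 -7
POP     → 4
PUSH 3  → 4 3
OVER    → 4 3 4
STORE 0 → 4 3
DUP     → 4 3 3
STORE 2 → 4 3
PUSH 1  → 4 3 1
ADD     → 4 4
SUB     → 0
PUSH 0  → 0 0
LOAD 2  → 0 0 3
STORE 1 → 0 0
EQ      → 1
LOAD 0  → 1 4
STORE 2 → 1
POP     → (empty)
LOAD 2  → 4
NEG     → -4
PUSH 9  → -4 9
STORE 0 → -4
LOAD 2  → -4 4
ADD     → 0
LOAD 2  → 0 4

9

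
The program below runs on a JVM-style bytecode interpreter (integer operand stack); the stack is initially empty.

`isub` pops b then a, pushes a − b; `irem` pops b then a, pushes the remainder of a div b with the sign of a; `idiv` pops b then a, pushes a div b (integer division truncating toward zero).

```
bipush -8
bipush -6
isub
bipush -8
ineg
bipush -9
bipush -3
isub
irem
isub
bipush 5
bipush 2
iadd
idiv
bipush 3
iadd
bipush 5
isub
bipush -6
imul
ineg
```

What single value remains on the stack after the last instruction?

-12

bipush -8  [-8]
bipush -6  [-8, -6]
isub       [-2]
bipush -8  [-2, -8]
ineg       [-2, 8]
bipush -9  [-2, 8, -9]
bipush -3  [-2, 8, -9, -3]
isub       [-2, 8, -6]
irem       [-2, 2]
isub       [-4]
bipush 5   [-4, 5]
bipush 2   [-4, 5, 2]
iadd       [-4, 7]
idiv       [0]
bipush 3   [0, 3]
iadd       [3]
bipush 5   [3, 5]
isub       [-2]
bipush -6  [-2, -6]
imul       [12]
ineg       [-12]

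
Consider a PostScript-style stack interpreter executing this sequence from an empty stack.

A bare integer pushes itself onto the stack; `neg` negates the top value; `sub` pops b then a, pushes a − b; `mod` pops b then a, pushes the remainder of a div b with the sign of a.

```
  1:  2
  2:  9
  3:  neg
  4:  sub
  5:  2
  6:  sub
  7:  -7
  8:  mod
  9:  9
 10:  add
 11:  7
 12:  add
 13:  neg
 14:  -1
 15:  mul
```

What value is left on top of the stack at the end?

18

2   : 2
9   : 2 9
neg : 2 -9
sub : 11
2   : 11 2
sub : 9
-7  : 9 -7
mod : 2
9   : 2 9
add : 11
7   : 11 7
add : 18
neg : -18
-1  : -18 -1
mul : 18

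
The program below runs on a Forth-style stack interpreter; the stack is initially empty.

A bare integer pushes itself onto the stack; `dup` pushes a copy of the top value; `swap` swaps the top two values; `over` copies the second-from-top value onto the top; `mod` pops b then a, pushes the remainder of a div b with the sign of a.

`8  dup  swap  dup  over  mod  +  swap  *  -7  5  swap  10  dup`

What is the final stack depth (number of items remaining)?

8    -> 8
dup  -> 8 8
swap -> 8 8
dup  -> 8 8 8
over -> 8 8 8 8
mod  -> 8 8 0
+    -> 8 8
swap -> 8 8
*    -> 64
-7   -> 64 -7
5    -> 64 -7 5
swap -> 64 5 -7
10   -> 64 5 -7 10
dup  -> 64 5 -7 10 10

5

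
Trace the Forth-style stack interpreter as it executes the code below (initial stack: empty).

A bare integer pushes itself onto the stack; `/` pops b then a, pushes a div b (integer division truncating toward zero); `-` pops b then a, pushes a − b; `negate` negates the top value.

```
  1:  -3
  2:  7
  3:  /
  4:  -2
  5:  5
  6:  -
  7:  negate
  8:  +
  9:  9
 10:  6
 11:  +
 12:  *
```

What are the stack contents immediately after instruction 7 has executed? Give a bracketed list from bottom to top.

-3     → [-3]
7      → [-3, 7]
/      → [0]
-2     → [0, -2]
5      → [0, -2, 5]
-      → [0, -7]
negate → [0, 7]

[0, 7]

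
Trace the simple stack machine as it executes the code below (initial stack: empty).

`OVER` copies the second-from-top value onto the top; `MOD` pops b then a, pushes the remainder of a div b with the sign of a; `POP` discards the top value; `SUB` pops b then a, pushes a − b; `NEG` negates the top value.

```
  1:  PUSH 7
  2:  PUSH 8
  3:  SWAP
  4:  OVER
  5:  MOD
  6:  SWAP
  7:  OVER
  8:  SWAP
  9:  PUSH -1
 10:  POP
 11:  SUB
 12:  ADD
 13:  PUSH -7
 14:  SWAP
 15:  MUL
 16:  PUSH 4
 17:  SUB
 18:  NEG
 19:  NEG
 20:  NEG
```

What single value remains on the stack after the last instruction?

46

PUSH 7  → [7]
PUSH 8  → [7, 8]
SWAP    → [8, 7]
OVER    → [8, 7, 8]
MOD     → [8, 7]
SWAP    → [7, 8]
OVER    → [7, 8, 7]
SWAP    → [7, 7, 8]
PUSH -1 → [7, 7, 8, -1]
POP     → [7, 7, 8]
SUB     → [7, -1]
ADD     → [6]
PUSH -7 → [6, -7]
SWAP    → [-7, 6]
MUL     → [-42]
PUSH 4  → [-42, 4]
SUB     → [-46]
NEG     → [46]
NEG     → [-46]
NEG     → [46]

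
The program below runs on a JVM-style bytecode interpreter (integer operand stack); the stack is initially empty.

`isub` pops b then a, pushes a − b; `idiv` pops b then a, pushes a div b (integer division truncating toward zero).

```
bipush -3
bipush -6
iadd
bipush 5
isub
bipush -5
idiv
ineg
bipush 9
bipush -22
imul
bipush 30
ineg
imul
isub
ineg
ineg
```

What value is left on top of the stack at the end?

-5942

bipush -3  -> [-3]
bipush -6  -> [-3, -6]
iadd       -> [-9]
bipush 5   -> [-9, 5]
isub       -> [-14]
bipush -5  -> [-14, -5]
idiv       -> [2]
ineg       -> [-2]
bipush 9   -> [-2, 9]
bipush -22 -> [-2, 9, -22]
imul       -> [-2, -198]
bipush 30  -> [-2, -198, 30]
ineg       -> [-2, -198, -30]
imul       -> [-2, 5940]
isub       -> [-5942]
ineg       -> [5942]
ineg       -> [-5942]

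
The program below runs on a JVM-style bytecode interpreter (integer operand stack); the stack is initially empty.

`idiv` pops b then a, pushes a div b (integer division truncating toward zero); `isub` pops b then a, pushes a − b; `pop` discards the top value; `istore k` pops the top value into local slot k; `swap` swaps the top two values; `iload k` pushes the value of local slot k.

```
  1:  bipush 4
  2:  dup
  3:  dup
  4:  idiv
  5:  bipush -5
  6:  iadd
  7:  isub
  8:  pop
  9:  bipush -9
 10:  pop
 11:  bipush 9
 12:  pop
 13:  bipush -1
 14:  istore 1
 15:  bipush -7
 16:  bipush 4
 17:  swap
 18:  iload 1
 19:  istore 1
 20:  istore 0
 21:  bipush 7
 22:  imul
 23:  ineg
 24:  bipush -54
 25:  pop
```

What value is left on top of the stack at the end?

bipush 4    [4]
dup         [4, 4]
dup         [4, 4, 4]
idiv        [4, 1]
bipush -5   [4, 1, -5]
iadd        [4, -4]
isub        [8]
pop         []
bipush -9   [-9]
pop         []
bipush 9    [9]
pop         []
bipush -1   [-1]
istore 1    []
bipush -7   [-7]
bipush 4    [-7, 4]
swap        [4, -7]
iload 1     [4, -7, -1]
istore 1    [4, -7]
istore 0    [4]
bipush 7    [4, 7]
imul        [28]
ineg        [-28]
bipush -54  [-28, -54]
pop         [-28]

-28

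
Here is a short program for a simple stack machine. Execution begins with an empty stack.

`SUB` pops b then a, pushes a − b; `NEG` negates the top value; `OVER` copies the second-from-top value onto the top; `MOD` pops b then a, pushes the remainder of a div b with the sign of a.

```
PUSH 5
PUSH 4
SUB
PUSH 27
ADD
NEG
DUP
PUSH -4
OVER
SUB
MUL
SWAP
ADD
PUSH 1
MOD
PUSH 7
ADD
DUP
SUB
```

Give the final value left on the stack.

0

PUSH 5  → [5]
PUSH 4  → [5, 4]
SUB     → [1]
PUSH 27 → [1, 27]
ADD     → [28]
NEG     → [-28]
DUP     → [-28, -28]
PUSH -4 → [-28, -28, -4]
OVER    → [-28, -28, -4, -28]
SUB     → [-28, -28, 24]
MUL     → [-28, -672]
SWAP    → [-672, -28]
ADD     → [-700]
PUSH 1  → [-700, 1]
MOD     → [0]
PUSH 7  → [0, 7]
ADD     → [7]
DUP     → [7, 7]
SUB     → [0]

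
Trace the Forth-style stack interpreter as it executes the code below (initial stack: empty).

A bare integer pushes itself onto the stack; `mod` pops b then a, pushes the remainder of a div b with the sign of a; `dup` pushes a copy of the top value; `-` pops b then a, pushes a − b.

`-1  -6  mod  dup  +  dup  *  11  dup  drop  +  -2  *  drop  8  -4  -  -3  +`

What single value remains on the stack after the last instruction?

9

-1   -> [-1]
-6   -> [-1, -6]
mod  -> [-1]
dup  -> [-1, -1]
+    -> [-2]
dup  -> [-2, -2]
*    -> [4]
11   -> [4, 11]
dup  -> [4, 11, 11]
drop -> [4, 11]
+    -> [15]
-2   -> [15, -2]
*    -> [-30]
drop -> []
8    -> [8]
-4   -> [8, -4]
-    -> [12]
-3   -> [12, -3]
+    -> [9]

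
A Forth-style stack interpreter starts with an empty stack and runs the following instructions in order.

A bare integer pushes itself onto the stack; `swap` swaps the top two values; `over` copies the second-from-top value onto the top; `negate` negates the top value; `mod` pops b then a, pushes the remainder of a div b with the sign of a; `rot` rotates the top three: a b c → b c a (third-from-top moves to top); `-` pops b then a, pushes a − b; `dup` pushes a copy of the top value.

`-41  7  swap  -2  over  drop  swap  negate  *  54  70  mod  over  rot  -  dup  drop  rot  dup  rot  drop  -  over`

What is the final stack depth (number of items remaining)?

3

-41    -> [-41]
7      -> [-41, 7]
swap   -> [7, -41]
-2     -> [7, -41, -2]
over   -> [7, -41, -2, -41]
drop   -> [7, -41, -2]
swap   -> [7, -2, -41]
negate -> [7, -2, 41]
*      -> [7, -82]
54     -> [7, -82, 54]
70     -> [7, -82, 54, 70]
mod    -> [7, -82, 54]
over   -> [7, -82, 54, -82]
rot    -> [7, 54, -82, -82]
-      -> [7, 54, 0]
dup    -> [7, 54, 0, 0]
drop   -> [7, 54, 0]
rot    -> [54, 0, 7]
dup    -> [54, 0, 7, 7]
rot    -> [54, 7, 7, 0]
drop   -> [54, 7, 7]
-      -> [54, 0]
over   -> [54, 0, 54]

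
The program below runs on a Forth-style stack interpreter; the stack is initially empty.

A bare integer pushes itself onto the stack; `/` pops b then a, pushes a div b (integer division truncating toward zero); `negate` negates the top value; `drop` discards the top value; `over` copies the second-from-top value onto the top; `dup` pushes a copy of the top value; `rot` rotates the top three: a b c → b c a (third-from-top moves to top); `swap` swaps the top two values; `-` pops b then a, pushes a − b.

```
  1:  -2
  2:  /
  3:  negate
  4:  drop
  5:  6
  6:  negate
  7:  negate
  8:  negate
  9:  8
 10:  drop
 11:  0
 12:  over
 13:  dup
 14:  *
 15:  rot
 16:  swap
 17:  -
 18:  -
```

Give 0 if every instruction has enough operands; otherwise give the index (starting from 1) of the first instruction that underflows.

-2  -2
/  — needs 2 operands, stack has 1 → underflow

2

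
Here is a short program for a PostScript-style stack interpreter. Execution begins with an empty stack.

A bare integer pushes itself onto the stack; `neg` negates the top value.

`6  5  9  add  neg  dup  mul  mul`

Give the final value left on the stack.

1176

6   → 6
5   → 6 5
9   → 6 5 9
add → 6 14
neg → 6 -14
dup → 6 -14 -14
mul → 6 196
mul → 1176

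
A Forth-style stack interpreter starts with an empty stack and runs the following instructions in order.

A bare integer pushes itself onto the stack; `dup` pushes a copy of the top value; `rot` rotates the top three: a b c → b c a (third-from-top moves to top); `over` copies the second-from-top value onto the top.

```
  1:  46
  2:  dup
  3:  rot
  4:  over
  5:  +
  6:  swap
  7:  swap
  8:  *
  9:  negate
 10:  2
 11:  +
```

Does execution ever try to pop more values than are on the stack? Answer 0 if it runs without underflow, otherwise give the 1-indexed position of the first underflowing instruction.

3

46   46
dup  46 46
rot  — needs 3 operands, stack has 2 → underflow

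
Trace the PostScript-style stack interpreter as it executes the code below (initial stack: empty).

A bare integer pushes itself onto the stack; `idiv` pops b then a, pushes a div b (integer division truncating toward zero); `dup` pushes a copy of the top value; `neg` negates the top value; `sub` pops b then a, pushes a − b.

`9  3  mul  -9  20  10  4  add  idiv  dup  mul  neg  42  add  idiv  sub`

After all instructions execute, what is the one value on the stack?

9    : 9
3    : 9 3
mul  : 27
-9   : 27 -9
20   : 27 -9 20
10   : 27 -9 20 10
4    : 27 -9 20 10 4
add  : 27 -9 20 14
idiv : 27 -9 1
dup  : 27 -9 1 1
mul  : 27 -9 1
neg  : 27 -9 -1
42   : 27 -9 -1 42
add  : 27 -9 41
idiv : 27 0
sub  : 27

27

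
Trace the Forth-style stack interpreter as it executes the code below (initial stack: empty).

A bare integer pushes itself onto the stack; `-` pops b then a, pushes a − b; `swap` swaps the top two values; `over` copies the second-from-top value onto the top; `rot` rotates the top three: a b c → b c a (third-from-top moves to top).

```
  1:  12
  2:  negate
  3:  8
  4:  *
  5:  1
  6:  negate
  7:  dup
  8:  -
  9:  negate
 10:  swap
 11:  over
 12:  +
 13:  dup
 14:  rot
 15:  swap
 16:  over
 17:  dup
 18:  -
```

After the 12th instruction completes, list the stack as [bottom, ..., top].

12     -> [12]
negate -> [-12]
8      -> [-12, 8]
*      -> [-96]
1      -> [-96, 1]
negate -> [-96, -1]
dup    -> [-96, -1, -1]
-      -> [-96, 0]
negate -> [-96, 0]
swap   -> [0, -96]
over   -> [0, -96, 0]
+      -> [0, -96]

[0, -96]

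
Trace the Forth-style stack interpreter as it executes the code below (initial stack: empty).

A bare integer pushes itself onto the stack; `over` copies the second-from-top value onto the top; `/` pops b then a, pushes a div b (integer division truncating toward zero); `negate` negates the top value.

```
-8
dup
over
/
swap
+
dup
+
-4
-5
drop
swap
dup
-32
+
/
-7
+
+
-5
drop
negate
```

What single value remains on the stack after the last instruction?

-8     : -8
dup    : -8 -8
over   : -8 -8 -8
/      : -8 1
swap   : 1 -8
+      : -7
dup    : -7 -7
+      : -14
-4     : -14 -4
-5     : -14 -4 -5
drop   : -14 -4
swap   : -4 -14
dup    : -4 -14 -14
-32    : -4 -14 -14 -32
+      : -4 -14 -46
/      : -4 0
-7     : -4 0 -7
+      : -4 -7
+      : -11
-5     : -11 -5
drop   : -11
negate : 11

11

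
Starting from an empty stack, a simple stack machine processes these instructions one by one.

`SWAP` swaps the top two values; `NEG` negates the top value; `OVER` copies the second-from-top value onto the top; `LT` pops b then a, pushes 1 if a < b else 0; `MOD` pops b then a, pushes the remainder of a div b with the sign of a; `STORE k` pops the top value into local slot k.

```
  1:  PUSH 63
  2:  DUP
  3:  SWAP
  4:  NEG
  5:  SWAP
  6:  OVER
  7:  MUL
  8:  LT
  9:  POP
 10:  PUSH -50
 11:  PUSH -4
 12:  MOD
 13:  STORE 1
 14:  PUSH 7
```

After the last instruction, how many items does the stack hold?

PUSH 63  : 63
DUP      : 63 63
SWAP     : 63 63
NEG      : 63 -63
SWAP     : -63 63
OVER     : -63 63 -63
MUL      : -63 -3969
LT       : 0
POP      : (empty)
PUSH -50 : -50
PUSH -4  : -50 -4
MOD      : -2
STORE 1  : (empty)
PUSH 7   : 7

1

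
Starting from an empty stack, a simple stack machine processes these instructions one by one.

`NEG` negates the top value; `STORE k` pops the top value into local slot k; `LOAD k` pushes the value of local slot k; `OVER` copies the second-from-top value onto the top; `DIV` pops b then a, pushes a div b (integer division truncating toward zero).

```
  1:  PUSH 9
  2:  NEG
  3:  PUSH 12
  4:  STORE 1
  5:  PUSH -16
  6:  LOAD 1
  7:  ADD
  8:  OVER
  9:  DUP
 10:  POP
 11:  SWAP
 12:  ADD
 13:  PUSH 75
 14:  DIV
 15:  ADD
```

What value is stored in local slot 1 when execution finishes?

12

PUSH 9   → [9]
NEG      → [-9]
PUSH 12  → [-9, 12]
STORE 1  → [-9]
PUSH -16 → [-9, -16]
LOAD 1   → [-9, -16, 12]
ADD      → [-9, -4]
OVER     → [-9, -4, -9]
DUP      → [-9, -4, -9, -9]
POP      → [-9, -4, -9]
SWAP     → [-9, -9, -4]
ADD      → [-9, -13]
PUSH 75  → [-9, -13, 75]
DIV      → [-9, 0]
ADD      → [-9]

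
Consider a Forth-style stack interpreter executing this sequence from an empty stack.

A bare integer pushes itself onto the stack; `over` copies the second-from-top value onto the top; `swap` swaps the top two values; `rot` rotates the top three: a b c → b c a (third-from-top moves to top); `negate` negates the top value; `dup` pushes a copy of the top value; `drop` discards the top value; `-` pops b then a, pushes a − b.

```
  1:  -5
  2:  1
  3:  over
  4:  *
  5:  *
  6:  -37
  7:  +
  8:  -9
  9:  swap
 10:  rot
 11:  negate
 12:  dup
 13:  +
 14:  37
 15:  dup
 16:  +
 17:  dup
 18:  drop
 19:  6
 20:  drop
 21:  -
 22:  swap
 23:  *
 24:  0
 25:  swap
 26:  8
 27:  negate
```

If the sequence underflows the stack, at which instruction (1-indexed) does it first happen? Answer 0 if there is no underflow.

-5   : -5
1    : -5 1
over : -5 1 -5
*    : -5 -5
*    : 25
-37  : 25 -37
+    : -12
-9   : -12 -9
swap : -9 -12
rot  — needs 3 operands, stack has 2 → underflow

10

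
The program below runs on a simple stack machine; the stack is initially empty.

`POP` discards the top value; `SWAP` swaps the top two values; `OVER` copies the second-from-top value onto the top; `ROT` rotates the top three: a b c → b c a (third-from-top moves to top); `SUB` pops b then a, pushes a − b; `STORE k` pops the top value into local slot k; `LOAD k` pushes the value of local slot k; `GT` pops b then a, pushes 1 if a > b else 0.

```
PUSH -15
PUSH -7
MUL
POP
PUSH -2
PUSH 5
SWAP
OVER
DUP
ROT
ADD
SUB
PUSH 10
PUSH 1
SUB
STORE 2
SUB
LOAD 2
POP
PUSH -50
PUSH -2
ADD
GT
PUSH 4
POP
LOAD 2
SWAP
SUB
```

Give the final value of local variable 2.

9

PUSH -15 → -15
PUSH -7  → -15 -7
MUL      → 105
POP      → (empty)
PUSH -2  → -2
PUSH 5   → -2 5
SWAP     → 5 -2
OVER     → 5 -2 5
DUP      → 5 -2 5 5
ROT      → 5 5 5 -2
ADD      → 5 5 3
SUB      → 5 2
PUSH 10  → 5 2 10
PUSH 1   → 5 2 10 1
SUB      → 5 2 9
STORE 2  → 5 2
SUB      → 3
LOAD 2   → 3 9
POP      → 3
PUSH -50 → 3 -50
PUSH -2  → 3 -50 -2
ADD      → 3 -52
GT       → 1
PUSH 4   → 1 4
POP      → 1
LOAD 2   → 1 9
SWAP     → 9 1
SUB      → 8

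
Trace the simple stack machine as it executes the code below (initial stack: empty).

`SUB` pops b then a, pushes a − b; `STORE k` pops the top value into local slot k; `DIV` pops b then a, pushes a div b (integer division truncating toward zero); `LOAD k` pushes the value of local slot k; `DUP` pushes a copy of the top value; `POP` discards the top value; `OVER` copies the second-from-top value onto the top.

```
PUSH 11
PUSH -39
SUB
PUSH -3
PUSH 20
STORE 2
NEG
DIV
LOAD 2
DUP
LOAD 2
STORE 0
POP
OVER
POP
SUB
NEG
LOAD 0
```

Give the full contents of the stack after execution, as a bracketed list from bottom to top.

PUSH 11   [11]
PUSH -39  [11, -39]
SUB       [50]
PUSH -3   [50, -3]
PUSH 20   [50, -3, 20]
STORE 2   [50, -3]
NEG       [50, 3]
DIV       [16]
LOAD 2    [16, 20]
DUP       [16, 20, 20]
LOAD 2    [16, 20, 20, 20]
STORE 0   [16, 20, 20]
POP       [16, 20]
OVER      [16, 20, 16]
POP       [16, 20]
SUB       [-4]
NEG       [4]
LOAD 0    [4, 20]

[4, 20]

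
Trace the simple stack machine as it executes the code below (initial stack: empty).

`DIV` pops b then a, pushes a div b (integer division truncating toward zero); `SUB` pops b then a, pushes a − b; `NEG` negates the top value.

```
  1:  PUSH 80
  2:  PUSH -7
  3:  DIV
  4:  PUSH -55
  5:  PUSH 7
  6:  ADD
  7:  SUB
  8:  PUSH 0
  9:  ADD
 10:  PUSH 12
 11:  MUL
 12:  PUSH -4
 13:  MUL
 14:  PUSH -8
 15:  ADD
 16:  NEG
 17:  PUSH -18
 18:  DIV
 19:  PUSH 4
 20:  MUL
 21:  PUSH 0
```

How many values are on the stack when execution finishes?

2

PUSH 80  -> 80
PUSH -7  -> 80 -7
DIV      -> -11
PUSH -55 -> -11 -55
PUSH 7   -> -11 -55 7
ADD      -> -11 -48
SUB      -> 37
PUSH 0   -> 37 0
ADD      -> 37
PUSH 12  -> 37 12
MUL      -> 444
PUSH -4  -> 444 -4
MUL      -> -1776
PUSH -8  -> -1776 -8
ADD      -> -1784
NEG      -> 1784
PUSH -18 -> 1784 -18
DIV      -> -99
PUSH 4   -> -99 4
MUL      -> -396
PUSH 0   -> -396 0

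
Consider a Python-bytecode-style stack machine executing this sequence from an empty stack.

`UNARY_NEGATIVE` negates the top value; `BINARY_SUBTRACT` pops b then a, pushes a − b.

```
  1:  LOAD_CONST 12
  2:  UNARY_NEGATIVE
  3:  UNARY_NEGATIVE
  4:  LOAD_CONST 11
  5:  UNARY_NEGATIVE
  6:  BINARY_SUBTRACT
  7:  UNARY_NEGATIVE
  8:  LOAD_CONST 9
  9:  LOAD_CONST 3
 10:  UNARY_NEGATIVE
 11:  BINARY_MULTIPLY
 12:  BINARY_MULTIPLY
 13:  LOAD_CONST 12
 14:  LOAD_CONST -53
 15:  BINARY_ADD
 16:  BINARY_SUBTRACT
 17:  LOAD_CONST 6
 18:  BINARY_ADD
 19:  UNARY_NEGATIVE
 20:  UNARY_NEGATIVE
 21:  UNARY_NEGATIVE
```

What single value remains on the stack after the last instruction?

-668

LOAD_CONST 12   -> [12]
UNARY_NEGATIVE  -> [-12]
UNARY_NEGATIVE  -> [12]
LOAD_CONST 11   -> [12, 11]
UNARY_NEGATIVE  -> [12, -11]
BINARY_SUBTRACT -> [23]
UNARY_NEGATIVE  -> [-23]
LOAD_CONST 9    -> [-23, 9]
LOAD_CONST 3    -> [-23, 9, 3]
UNARY_NEGATIVE  -> [-23, 9, -3]
BINARY_MULTIPLY -> [-23, -27]
BINARY_MULTIPLY -> [621]
LOAD_CONST 12   -> [621, 12]
LOAD_CONST -53  -> [621, 12, -53]
BINARY_ADD      -> [621, -41]
BINARY_SUBTRACT -> [662]
LOAD_CONST 6    -> [662, 6]
BINARY_ADD      -> [668]
UNARY_NEGATIVE  -> [-668]
UNARY_NEGATIVE  -> [668]
UNARY_NEGATIVE  -> [-668]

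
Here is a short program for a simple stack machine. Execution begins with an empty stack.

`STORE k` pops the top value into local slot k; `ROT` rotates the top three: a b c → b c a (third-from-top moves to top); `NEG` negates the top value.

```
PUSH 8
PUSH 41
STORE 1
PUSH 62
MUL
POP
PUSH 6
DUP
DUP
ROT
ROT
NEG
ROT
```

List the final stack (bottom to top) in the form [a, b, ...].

PUSH 8  : [8]
PUSH 41 : [8, 41]
STORE 1 : [8]
PUSH 62 : [8, 62]
MUL     : [496]
POP     : []
PUSH 6  : [6]
DUP     : [6, 6]
DUP     : [6, 6, 6]
ROT     : [6, 6, 6]
ROT     : [6, 6, 6]
NEG     : [6, 6, -6]
ROT     : [6, -6, 6]

[6, -6, 6]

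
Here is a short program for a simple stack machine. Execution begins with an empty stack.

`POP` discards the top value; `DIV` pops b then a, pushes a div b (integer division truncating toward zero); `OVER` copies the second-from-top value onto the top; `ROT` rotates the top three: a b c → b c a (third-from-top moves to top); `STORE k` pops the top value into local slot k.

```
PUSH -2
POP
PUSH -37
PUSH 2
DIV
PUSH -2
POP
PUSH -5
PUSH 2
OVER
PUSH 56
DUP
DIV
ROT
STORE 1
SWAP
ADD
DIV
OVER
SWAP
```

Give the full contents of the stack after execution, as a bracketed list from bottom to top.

[-18, -18, 1]

PUSH -2   [-2]
POP       []
PUSH -37  [-37]
PUSH 2    [-37, 2]
DIV       [-18]
PUSH -2   [-18, -2]
POP       [-18]
PUSH -5   [-18, -5]
PUSH 2    [-18, -5, 2]
OVER      [-18, -5, 2, -5]
PUSH 56   [-18, -5, 2, -5, 56]
DUP       [-18, -5, 2, -5, 56, 56]
DIV       [-18, -5, 2, -5, 1]
ROT       [-18, -5, -5, 1, 2]
STORE 1   [-18, -5, -5, 1]
SWAP      [-18, -5, 1, -5]
ADD       [-18, -5, -4]
DIV       [-18, 1]
OVER      [-18, 1, -18]
SWAP      [-18, -18, 1]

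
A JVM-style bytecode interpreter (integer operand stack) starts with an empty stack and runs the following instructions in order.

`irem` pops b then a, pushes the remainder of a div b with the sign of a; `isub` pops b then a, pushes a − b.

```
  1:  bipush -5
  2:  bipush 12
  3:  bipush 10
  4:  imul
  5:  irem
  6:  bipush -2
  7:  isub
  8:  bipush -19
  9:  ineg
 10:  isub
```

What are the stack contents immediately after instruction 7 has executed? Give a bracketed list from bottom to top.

[-3]

bipush -5 -> [-5]
bipush 12 -> [-5, 12]
bipush 10 -> [-5, 12, 10]
imul      -> [-5, 120]
irem      -> [-5]
bipush -2 -> [-5, -2]
isub      -> [-3]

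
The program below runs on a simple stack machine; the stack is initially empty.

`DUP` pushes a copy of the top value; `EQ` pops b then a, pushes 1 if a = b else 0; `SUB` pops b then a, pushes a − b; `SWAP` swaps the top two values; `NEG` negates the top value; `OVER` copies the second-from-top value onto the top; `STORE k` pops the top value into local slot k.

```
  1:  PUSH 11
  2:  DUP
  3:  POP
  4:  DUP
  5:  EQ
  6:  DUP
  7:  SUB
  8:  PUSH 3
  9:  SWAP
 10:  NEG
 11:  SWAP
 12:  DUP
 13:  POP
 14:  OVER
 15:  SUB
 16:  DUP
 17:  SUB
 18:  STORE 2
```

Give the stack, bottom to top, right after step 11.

[0, 3]

PUSH 11 -> 11
DUP     -> 11 11
POP     -> 11
DUP     -> 11 11
EQ      -> 1
DUP     -> 1 1
SUB     -> 0
PUSH 3  -> 0 3
SWAP    -> 3 0
NEG     -> 3 0
SWAP    -> 0 3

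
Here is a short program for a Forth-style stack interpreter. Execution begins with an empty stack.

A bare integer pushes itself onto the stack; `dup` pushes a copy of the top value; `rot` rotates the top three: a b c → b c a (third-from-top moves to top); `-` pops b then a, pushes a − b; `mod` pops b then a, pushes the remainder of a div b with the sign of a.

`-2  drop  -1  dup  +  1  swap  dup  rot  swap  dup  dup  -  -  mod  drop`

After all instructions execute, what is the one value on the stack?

-2

-2    -2
drop  (empty)
-1    -1
dup   -1 -1
+     -2
1     -2 1
swap  1 -2
dup   1 -2 -2
rot   -2 -2 1
swap  -2 1 -2
dup   -2 1 -2 -2
dup   -2 1 -2 -2 -2
-     -2 1 -2 0
-     -2 1 -2
mod   -2 1
drop  -2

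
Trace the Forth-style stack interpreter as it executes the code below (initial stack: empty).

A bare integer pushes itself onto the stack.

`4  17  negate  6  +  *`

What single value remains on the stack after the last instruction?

-44

4       4
17      4 17
negate  4 -17
6       4 -17 6
+       4 -11
*       -44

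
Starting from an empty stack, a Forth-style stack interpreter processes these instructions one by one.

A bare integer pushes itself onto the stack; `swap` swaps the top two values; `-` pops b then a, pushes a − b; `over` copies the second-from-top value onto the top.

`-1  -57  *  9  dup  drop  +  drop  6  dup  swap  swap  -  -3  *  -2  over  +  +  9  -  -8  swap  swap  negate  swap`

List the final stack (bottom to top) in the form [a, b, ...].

-1     → -1
-57    → -1 -57
*      → 57
9      → 57 9
dup    → 57 9 9
drop   → 57 9
+      → 66
drop   → (empty)
6      → 6
dup    → 6 6
swap   → 6 6
swap   → 6 6
-      → 0
-3     → 0 -3
*      → 0
-2     → 0 -2
over   → 0 -2 0
+      → 0 -2
+      → -2
9      → -2 9
-      → -11
-8     → -11 -8
swap   → -8 -11
swap   → -11 -8
negate → -11 8
swap   → 8 -11

[8, -11]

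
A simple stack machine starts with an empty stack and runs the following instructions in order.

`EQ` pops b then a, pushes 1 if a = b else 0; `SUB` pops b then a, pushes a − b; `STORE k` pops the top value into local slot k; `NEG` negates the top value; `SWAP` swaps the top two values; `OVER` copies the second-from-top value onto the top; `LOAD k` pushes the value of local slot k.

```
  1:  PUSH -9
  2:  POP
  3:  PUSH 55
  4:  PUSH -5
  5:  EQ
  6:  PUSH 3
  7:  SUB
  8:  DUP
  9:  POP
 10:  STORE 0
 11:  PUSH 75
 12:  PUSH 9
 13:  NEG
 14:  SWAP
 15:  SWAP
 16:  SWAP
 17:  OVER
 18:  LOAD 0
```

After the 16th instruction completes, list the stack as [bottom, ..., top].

PUSH -9 : -9
POP     : (empty)
PUSH 55 : 55
PUSH -5 : 55 -5
EQ      : 0
PUSH 3  : 0 3
SUB     : -3
DUP     : -3 -3
POP     : -3
STORE 0 : (empty)
PUSH 75 : 75
PUSH 9  : 75 9
NEG     : 75 -9
SWAP    : -9 75
SWAP    : 75 -9
SWAP    : -9 75

[-9, 75]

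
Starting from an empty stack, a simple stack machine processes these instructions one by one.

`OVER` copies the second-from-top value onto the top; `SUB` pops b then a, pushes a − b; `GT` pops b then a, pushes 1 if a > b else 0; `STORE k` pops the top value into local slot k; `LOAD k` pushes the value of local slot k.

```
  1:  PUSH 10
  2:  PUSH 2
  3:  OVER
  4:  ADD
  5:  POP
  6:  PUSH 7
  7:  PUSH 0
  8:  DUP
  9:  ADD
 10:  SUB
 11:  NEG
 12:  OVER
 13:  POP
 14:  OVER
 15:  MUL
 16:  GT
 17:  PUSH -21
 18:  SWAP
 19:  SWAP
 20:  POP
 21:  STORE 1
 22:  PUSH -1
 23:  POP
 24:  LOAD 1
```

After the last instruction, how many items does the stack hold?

1

PUSH 10  -> 10
PUSH 2   -> 10 2
OVER     -> 10 2 10
ADD      -> 10 12
POP      -> 10
PUSH 7   -> 10 7
PUSH 0   -> 10 7 0
DUP      -> 10 7 0 0
ADD      -> 10 7 0
SUB      -> 10 7
NEG      -> 10 -7
OVER     -> 10 -7 10
POP      -> 10 -7
OVER     -> 10 -7 10
MUL      -> 10 -70
GT       -> 1
PUSH -21 -> 1 -21
SWAP     -> -21 1
SWAP     -> 1 -21
POP      -> 1
STORE 1  -> (empty)
PUSH -1  -> -1
POP      -> (empty)
LOAD 1   -> 1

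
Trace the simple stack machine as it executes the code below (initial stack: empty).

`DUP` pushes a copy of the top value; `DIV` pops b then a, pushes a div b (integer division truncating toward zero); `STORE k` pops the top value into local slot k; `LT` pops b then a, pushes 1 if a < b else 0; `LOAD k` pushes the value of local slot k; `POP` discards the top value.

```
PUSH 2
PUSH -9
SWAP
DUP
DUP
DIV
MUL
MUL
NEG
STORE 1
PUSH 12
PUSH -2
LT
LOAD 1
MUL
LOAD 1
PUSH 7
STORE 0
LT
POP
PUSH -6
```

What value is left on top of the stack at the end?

PUSH 2  → 2
PUSH -9 → 2 -9
SWAP    → -9 2
DUP     → -9 2 2
DUP     → -9 2 2 2
DIV     → -9 2 1
MUL     → -9 2
MUL     → -18
NEG     → 18
STORE 1 → (empty)
PUSH 12 → 12
PUSH -2 → 12 -2
LT      → 0
LOAD 1  → 0 18
MUL     → 0
LOAD 1  → 0 18
PUSH 7  → 0 18 7
STORE 0 → 0 18
LT      → 1
POP     → (empty)
PUSH -6 → -6

-6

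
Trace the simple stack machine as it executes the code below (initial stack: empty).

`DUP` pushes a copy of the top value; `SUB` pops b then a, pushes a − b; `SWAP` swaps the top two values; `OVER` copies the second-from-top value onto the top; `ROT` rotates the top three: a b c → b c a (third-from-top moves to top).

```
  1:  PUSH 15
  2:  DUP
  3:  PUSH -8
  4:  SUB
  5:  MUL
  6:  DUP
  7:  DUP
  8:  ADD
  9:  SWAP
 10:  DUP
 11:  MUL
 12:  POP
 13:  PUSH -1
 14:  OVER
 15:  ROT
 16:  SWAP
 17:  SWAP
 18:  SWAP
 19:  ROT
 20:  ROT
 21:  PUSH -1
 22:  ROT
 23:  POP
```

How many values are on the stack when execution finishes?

3

PUSH 15 -> 15
DUP     -> 15 15
PUSH -8 -> 15 15 -8
SUB     -> 15 23
MUL     -> 345
DUP     -> 345 345
DUP     -> 345 345 345
ADD     -> 345 690
SWAP    -> 690 345
DUP     -> 690 345 345
MUL     -> 690 119025
POP     -> 690
PUSH -1 -> 690 -1
OVER    -> 690 -1 690
ROT     -> -1 690 690
SWAP    -> -1 690 690
SWAP    -> -1 690 690
SWAP    -> -1 690 690
ROT     -> 690 690 -1
ROT     -> 690 -1 690
PUSH -1 -> 690 -1 690 -1
ROT     -> 690 690 -1 -1
POP     -> 690 690 -1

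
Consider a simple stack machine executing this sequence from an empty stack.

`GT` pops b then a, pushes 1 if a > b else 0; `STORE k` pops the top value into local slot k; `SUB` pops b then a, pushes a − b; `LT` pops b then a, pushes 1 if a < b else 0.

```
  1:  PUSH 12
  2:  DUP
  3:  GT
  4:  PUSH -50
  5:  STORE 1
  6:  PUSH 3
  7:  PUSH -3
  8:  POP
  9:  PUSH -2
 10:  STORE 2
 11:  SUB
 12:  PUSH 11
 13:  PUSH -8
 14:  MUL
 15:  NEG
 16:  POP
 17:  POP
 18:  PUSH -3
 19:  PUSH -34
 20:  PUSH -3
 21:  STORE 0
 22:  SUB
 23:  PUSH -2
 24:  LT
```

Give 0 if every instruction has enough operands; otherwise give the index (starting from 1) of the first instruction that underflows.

PUSH 12   12
DUP       12 12
GT        0
PUSH -50  0 -50
STORE 1   0
PUSH 3    0 3
PUSH -3   0 3 -3
POP       0 3
PUSH -2   0 3 -2
STORE 2   0 3
SUB       -3
PUSH 11   -3 11
PUSH -8   -3 11 -8
MUL       -3 -88
NEG       -3 88
POP       -3
POP       (empty)
PUSH -3   -3
PUSH -34  -3 -34
PUSH -3   -3 -34 -3
STORE 0   -3 -34
SUB       31
PUSH -2   31 -2
LT        0

0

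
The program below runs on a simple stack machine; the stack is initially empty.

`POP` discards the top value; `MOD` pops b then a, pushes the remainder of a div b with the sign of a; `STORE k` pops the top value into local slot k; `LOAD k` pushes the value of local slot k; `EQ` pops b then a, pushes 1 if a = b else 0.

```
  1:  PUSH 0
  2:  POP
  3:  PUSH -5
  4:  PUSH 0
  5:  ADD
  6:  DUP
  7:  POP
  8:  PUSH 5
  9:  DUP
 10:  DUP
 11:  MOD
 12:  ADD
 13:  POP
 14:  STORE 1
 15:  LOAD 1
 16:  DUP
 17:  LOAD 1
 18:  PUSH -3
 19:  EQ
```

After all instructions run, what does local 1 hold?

-5

PUSH 0  : [0]
POP     : []
PUSH -5 : [-5]
PUSH 0  : [-5, 0]
ADD     : [-5]
DUP     : [-5, -5]
POP     : [-5]
PUSH 5  : [-5, 5]
DUP     : [-5, 5, 5]
DUP     : [-5, 5, 5, 5]
MOD     : [-5, 5, 0]
ADD     : [-5, 5]
POP     : [-5]
STORE 1 : []
LOAD 1  : [-5]
DUP     : [-5, -5]
LOAD 1  : [-5, -5, -5]
PUSH -3 : [-5, -5, -5, -3]
EQ      : [-5, -5, 0]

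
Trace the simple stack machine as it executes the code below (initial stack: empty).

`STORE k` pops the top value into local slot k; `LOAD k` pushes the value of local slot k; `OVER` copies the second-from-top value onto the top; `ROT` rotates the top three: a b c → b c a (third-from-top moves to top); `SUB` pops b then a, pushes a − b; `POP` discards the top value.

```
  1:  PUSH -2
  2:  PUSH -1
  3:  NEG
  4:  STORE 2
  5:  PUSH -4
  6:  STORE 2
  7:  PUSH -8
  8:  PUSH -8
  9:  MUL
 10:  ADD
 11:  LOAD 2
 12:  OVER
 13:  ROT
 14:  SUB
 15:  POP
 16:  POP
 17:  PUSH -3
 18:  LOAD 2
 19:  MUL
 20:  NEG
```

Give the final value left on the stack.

-12

PUSH -2 → [-2]
PUSH -1 → [-2, -1]
NEG     → [-2, 1]
STORE 2 → [-2]
PUSH -4 → [-2, -4]
STORE 2 → [-2]
PUSH -8 → [-2, -8]
PUSH -8 → [-2, -8, -8]
MUL     → [-2, 64]
ADD     → [62]
LOAD 2  → [62, -4]
OVER    → [62, -4, 62]
ROT     → [-4, 62, 62]
SUB     → [-4, 0]
POP     → [-4]
POP     → []
PUSH -3 → [-3]
LOAD 2  → [-3, -4]
MUL     → [12]
NEG     → [-12]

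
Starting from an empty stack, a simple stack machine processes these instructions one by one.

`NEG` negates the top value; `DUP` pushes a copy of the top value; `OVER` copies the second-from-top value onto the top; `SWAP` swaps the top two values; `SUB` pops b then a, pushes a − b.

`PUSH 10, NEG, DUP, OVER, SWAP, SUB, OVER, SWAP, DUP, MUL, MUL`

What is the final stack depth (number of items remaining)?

PUSH 10 : [10]
NEG     : [-10]
DUP     : [-10, -10]
OVER    : [-10, -10, -10]
SWAP    : [-10, -10, -10]
SUB     : [-10, 0]
OVER    : [-10, 0, -10]
SWAP    : [-10, -10, 0]
DUP     : [-10, -10, 0, 0]
MUL     : [-10, -10, 0]
MUL     : [-10, 0]

2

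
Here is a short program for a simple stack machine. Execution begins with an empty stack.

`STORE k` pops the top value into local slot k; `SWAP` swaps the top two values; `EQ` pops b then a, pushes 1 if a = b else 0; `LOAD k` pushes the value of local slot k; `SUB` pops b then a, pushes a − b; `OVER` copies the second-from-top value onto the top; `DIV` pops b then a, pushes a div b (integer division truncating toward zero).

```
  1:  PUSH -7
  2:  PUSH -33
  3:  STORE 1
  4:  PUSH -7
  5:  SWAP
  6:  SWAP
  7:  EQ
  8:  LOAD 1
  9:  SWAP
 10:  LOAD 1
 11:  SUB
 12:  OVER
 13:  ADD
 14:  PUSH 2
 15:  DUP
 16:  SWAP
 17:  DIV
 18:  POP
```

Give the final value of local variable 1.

PUSH -7  -> [-7]
PUSH -33 -> [-7, -33]
STORE 1  -> [-7]
PUSH -7  -> [-7, -7]
SWAP     -> [-7, -7]
SWAP     -> [-7, -7]
EQ       -> [1]
LOAD 1   -> [1, -33]
SWAP     -> [-33, 1]
LOAD 1   -> [-33, 1, -33]
SUB      -> [-33, 34]
OVER     -> [-33, 34, -33]
ADD      -> [-33, 1]
PUSH 2   -> [-33, 1, 2]
DUP      -> [-33, 1, 2, 2]
SWAP     -> [-33, 1, 2, 2]
DIV      -> [-33, 1, 1]
POP      -> [-33, 1]

-33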